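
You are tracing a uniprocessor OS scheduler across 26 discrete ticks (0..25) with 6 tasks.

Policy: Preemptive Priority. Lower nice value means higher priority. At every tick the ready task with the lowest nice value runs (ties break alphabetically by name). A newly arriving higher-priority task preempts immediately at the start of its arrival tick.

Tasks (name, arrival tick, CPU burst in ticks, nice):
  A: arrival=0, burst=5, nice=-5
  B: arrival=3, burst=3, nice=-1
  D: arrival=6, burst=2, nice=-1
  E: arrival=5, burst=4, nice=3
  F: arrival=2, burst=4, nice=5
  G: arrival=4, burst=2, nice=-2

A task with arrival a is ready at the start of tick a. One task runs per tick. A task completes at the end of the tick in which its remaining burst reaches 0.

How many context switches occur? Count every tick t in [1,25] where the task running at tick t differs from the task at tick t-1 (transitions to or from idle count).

context switches = 6

t=0: ready={A} → run A
t=1: ready={A} → run A
t=2: ready={A,F} → run A
t=3: ready={A,B,F} → run A
t=4: ready={A,B,F,G} → run A
t=5: ready={B,E,F,G} → run G
t=6: ready={B,D,E,F,G} → run G
t=7: ready={B,D,E,F} → run B
t=8: ready={B,D,E,F} → run B
t=9: ready={B,D,E,F} → run B
t=10: ready={D,E,F} → run D
t=11: ready={D,E,F} → run D
t=12: ready={E,F} → run E
t=13: ready={E,F} → run E
t=14: ready={E,F} → run E
t=15: ready={E,F} → run E
t=16: ready={F} → run F
t=17: ready={F} → run F
t=18: ready={F} → run F
t=19: ready={F} → run F
t=20: (idle)
t=21: (idle)
t=22: (idle)
t=23: (idle)
t=24: (idle)
t=25: (idle)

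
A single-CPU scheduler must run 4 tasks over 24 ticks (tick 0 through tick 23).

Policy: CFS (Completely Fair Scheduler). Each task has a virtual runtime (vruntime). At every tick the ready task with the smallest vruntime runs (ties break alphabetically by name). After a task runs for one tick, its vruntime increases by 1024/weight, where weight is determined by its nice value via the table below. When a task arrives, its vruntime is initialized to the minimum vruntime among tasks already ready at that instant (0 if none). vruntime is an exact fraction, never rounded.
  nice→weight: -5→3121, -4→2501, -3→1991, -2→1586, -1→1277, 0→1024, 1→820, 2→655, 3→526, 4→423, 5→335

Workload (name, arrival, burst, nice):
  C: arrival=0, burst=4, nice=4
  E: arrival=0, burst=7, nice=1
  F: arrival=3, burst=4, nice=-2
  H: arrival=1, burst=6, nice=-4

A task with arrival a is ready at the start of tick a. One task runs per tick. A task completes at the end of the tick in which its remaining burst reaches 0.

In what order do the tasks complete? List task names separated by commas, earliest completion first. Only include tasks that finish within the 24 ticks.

completion order = H, F, C, E

t=0: vr[C=0 E=0] → run C
t=1: vr[C=1024/423 E=0 H=0] → run E
t=2: vr[C=1024/423 E=256/205 H=0] → run H
t=3: vr[C=1024/423 E=256/205 F=1024/2501 H=1024/2501] → run F
t=4: vr[C=1024/423 E=256/205 F=34304/32513 H=1024/2501] → run H
t=5: vr[C=1024/423 E=256/205 F=34304/32513 H=2048/2501] → run H
t=6: vr[C=1024/423 E=256/205 F=34304/32513 H=3072/2501] → run F
t=7: vr[C=1024/423 E=256/205 F=55296/32513 H=3072/2501] → run H
t=8: vr[C=1024/423 E=256/205 F=55296/32513 H=4096/2501] → run E
t=9: vr[C=1024/423 E=512/205 F=55296/32513 H=4096/2501] → run H
t=10: vr[C=1024/423 E=512/205 F=55296/32513 H=5120/2501] → run F
t=11: vr[C=1024/423 E=512/205 F=76288/32513 H=5120/2501] → run H
t=12: vr[C=1024/423 E=512/205 F=76288/32513] → run F
t=13: vr[C=1024/423 E=512/205] → run C
t=14: vr[C=2048/423 E=512/205] → run E
t=15: vr[C=2048/423 E=768/205] → run E
t=16: vr[C=2048/423 E=1024/205] → run C
t=17: vr[C=1024/141 E=1024/205] → run E
t=18: vr[C=1024/141 E=256/41] → run E
t=19: vr[C=1024/141 E=1536/205] → run C
t=20: vr[E=1536/205] → run E
t=21: (idle)
t=22: (idle)
t=23: (idle)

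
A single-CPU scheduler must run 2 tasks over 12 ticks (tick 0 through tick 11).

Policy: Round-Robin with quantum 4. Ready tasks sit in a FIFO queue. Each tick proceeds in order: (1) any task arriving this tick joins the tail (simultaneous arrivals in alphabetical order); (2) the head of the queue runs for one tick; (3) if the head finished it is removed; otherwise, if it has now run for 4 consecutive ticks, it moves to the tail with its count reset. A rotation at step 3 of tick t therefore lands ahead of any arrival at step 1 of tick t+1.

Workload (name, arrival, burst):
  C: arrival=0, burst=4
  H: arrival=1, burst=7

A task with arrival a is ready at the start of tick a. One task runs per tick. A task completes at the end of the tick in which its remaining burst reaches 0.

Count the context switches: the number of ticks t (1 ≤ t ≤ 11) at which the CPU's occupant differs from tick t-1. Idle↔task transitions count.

t=0: queue=[C] q_used=0 → run C
t=1: queue=[C,H] q_used=1 → run C
t=2: queue=[C,H] q_used=2 → run C
t=3: queue=[C,H] q_used=3 → run C
t=4: queue=[H] q_used=0 → run H
t=5: queue=[H] q_used=1 → run H
t=6: queue=[H] q_used=2 → run H
t=7: queue=[H] q_used=3 → run H
t=8: queue=[H] q_used=0 → run H
t=9: queue=[H] q_used=1 → run H
t=10: queue=[H] q_used=2 → run H
t=11: (idle)

context switches = 2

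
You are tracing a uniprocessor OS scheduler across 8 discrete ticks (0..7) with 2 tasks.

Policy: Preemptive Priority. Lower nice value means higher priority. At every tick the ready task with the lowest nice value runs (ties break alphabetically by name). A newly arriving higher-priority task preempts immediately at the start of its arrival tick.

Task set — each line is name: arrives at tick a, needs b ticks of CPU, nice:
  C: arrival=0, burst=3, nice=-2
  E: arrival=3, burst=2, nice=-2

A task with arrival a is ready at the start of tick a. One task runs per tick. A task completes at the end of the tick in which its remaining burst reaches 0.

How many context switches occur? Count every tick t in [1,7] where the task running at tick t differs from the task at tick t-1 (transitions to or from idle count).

t=0: ready={C} → run C
t=1: ready={C} → run C
t=2: ready={C} → run C
t=3: ready={E} → run E
t=4: ready={E} → run E
t=5: (idle)
t=6: (idle)
t=7: (idle)

context switches = 2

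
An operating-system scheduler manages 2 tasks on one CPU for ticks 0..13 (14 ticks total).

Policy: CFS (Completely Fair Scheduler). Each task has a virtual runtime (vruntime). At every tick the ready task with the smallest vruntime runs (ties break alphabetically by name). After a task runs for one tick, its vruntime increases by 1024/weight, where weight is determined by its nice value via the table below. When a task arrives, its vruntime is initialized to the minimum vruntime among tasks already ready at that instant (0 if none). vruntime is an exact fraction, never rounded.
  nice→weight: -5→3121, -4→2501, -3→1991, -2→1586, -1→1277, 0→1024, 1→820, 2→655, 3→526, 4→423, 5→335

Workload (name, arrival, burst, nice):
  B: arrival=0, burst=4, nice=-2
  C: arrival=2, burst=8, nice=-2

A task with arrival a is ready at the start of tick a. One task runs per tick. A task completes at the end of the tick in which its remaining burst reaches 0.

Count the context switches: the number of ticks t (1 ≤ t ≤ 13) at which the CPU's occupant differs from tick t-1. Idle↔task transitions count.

context switches = 4

t=0: vr[B=0] → run B
t=1: vr[B=512/793] → run B
t=2: vr[B=1024/793 C=1024/793] → run B
t=3: vr[B=1536/793 C=1024/793] → run C
t=4: vr[B=1536/793 C=1536/793] → run B
t=5: vr[C=1536/793] → run C
t=6: vr[C=2048/793] → run C
t=7: vr[C=2560/793] → run C
t=8: vr[C=3072/793] → run C
t=9: vr[C=3584/793] → run C
t=10: vr[C=4096/793] → run C
t=11: vr[C=4608/793] → run C
t=12: (idle)
t=13: (idle)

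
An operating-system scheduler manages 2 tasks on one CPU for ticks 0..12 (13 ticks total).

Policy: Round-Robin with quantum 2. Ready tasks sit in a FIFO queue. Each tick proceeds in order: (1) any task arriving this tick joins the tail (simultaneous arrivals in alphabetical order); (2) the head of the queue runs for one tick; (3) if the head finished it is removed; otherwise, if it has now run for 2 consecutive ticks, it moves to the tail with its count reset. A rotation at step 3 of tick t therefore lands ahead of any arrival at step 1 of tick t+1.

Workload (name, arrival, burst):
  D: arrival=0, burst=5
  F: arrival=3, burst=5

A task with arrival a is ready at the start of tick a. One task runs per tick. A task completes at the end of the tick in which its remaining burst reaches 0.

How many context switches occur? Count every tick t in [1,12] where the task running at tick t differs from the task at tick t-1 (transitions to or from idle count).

context switches = 4

t=0: queue=[D] q_used=0 → run D
t=1: queue=[D] q_used=1 → run D
t=2: queue=[D] q_used=0 → run D
t=3: queue=[D,F] q_used=1 → run D
t=4: queue=[F,D] q_used=0 → run F
t=5: queue=[F,D] q_used=1 → run F
t=6: queue=[D,F] q_used=0 → run D
t=7: queue=[F] q_used=0 → run F
t=8: queue=[F] q_used=1 → run F
t=9: queue=[F] q_used=0 → run F
t=10: (idle)
t=11: (idle)
t=12: (idle)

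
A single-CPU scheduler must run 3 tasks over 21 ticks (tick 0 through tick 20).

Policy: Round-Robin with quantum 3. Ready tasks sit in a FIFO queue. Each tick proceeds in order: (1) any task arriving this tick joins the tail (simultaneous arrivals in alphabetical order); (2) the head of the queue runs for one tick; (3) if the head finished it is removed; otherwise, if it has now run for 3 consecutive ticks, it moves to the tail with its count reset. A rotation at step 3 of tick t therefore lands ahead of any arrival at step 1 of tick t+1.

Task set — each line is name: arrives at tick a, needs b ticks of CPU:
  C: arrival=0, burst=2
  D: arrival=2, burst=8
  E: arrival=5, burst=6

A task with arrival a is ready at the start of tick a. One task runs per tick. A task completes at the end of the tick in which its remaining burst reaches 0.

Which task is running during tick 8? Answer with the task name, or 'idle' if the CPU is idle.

running at tick 8 = E

t=0: queue=[C] q_used=0 → run C
t=1: queue=[C] q_used=1 → run C
t=2: queue=[D] q_used=0 → run D
t=3: queue=[D] q_used=1 → run D
t=4: queue=[D] q_used=2 → run D
t=5: queue=[D,E] q_used=0 → run D
t=6: queue=[D,E] q_used=1 → run D
t=7: queue=[D,E] q_used=2 → run D
t=8: queue=[E,D] q_used=0 → run E
t=9: queue=[E,D] q_used=1 → run E
t=10: queue=[E,D] q_used=2 → run E
t=11: queue=[D,E] q_used=0 → run D
t=12: queue=[D,E] q_used=1 → run D
t=13: queue=[E] q_used=0 → run E
t=14: queue=[E] q_used=1 → run E
t=15: queue=[E] q_used=2 → run E
t=16: (idle)
t=17: (idle)
t=18: (idle)
t=19: (idle)
t=20: (idle)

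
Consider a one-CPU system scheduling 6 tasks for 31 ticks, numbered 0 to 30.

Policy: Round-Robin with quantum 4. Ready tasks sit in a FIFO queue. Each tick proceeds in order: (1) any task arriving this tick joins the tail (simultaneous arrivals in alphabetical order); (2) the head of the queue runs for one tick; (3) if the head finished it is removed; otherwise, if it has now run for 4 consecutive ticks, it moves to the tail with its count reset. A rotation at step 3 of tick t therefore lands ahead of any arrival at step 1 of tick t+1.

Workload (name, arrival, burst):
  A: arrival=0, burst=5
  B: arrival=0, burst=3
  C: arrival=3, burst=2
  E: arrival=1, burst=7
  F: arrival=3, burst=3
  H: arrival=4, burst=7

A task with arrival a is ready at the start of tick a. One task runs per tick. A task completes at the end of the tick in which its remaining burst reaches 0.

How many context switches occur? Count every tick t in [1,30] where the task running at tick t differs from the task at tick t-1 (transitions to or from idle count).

context switches = 9

t=0: queue=[A,B] q_used=0 → run A
t=1: queue=[A,B,E] q_used=1 → run A
t=2: queue=[A,B,E] q_used=2 → run A
t=3: queue=[A,B,E,C,F] q_used=3 → run A
t=4: queue=[B,E,C,F,A,H] q_used=0 → run B
t=5: queue=[B,E,C,F,A,H] q_used=1 → run B
t=6: queue=[B,E,C,F,A,H] q_used=2 → run B
t=7: queue=[E,C,F,A,H] q_used=0 → run E
t=8: queue=[E,C,F,A,H] q_used=1 → run E
t=9: queue=[E,C,F,A,H] q_used=2 → run E
t=10: queue=[E,C,F,A,H] q_used=3 → run E
t=11: queue=[C,F,A,H,E] q_used=0 → run C
t=12: queue=[C,F,A,H,E] q_used=1 → run C
t=13: queue=[F,A,H,E] q_used=0 → run F
t=14: queue=[F,A,H,E] q_used=1 → run F
t=15: queue=[F,A,H,E] q_used=2 → run F
t=16: queue=[A,H,E] q_used=0 → run A
t=17: queue=[H,E] q_used=0 → run H
t=18: queue=[H,E] q_used=1 → run H
t=19: queue=[H,E] q_used=2 → run H
t=20: queue=[H,E] q_used=3 → run H
t=21: queue=[E,H] q_used=0 → run E
t=22: queue=[E,H] q_used=1 → run E
t=23: queue=[E,H] q_used=2 → run E
t=24: queue=[H] q_used=0 → run H
t=25: queue=[H] q_used=1 → run H
t=26: queue=[H] q_used=2 → run H
t=27: (idle)
t=28: (idle)
t=29: (idle)
t=30: (idle)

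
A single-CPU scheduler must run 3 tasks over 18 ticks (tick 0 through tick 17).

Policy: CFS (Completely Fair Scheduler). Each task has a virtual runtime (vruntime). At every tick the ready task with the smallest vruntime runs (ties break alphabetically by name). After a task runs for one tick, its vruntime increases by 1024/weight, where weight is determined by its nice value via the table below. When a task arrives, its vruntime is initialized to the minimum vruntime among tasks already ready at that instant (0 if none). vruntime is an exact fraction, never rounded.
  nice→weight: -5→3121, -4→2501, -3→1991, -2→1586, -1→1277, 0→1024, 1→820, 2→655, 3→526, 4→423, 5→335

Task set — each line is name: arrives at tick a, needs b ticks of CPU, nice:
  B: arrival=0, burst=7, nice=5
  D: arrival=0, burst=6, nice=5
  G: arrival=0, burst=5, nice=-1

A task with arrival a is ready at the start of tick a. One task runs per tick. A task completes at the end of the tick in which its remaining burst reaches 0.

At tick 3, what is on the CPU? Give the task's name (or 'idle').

t=0: vr[B=0 D=0 G=0] → run B
t=1: vr[B=1024/335 D=0 G=0] → run D
t=2: vr[B=1024/335 D=1024/335 G=0] → run G
t=3: vr[B=1024/335 D=1024/335 G=1024/1277] → run G
t=4: vr[B=1024/335 D=1024/335 G=2048/1277] → run G
t=5: vr[B=1024/335 D=1024/335 G=3072/1277] → run G
t=6: vr[B=1024/335 D=1024/335 G=4096/1277] → run B
t=7: vr[B=2048/335 D=1024/335 G=4096/1277] → run D
t=8: vr[B=2048/335 D=2048/335 G=4096/1277] → run G
t=9: vr[B=2048/335 D=2048/335] → run B
t=10: vr[B=3072/335 D=2048/335] → run D
t=11: vr[B=3072/335 D=3072/335] → run B
t=12: vr[B=4096/335 D=3072/335] → run D
t=13: vr[B=4096/335 D=4096/335] → run B
t=14: vr[B=1024/67 D=4096/335] → run D
t=15: vr[B=1024/67 D=1024/67] → run B
t=16: vr[B=6144/335 D=1024/67] → run D
t=17: vr[B=6144/335] → run B

running at tick 3 = G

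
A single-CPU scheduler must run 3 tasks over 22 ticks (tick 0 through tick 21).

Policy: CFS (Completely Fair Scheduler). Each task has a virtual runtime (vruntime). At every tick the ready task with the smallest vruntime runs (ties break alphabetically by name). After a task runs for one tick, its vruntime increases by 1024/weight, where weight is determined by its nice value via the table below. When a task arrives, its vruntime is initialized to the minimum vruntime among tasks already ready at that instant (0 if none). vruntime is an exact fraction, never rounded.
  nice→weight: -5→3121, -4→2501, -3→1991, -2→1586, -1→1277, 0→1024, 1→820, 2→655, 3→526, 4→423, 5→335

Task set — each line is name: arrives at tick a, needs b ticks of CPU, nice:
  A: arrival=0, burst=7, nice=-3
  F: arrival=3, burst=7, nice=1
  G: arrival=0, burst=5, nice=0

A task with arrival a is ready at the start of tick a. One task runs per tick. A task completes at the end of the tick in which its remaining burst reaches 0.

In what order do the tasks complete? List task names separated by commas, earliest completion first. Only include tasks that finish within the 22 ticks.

t=0: vr[A=0 G=0] → run A
t=1: vr[A=1024/1991 G=0] → run G
t=2: vr[A=1024/1991 G=1] → run A
t=3: vr[A=2048/1991 F=1 G=1] → run F
t=4: vr[A=2048/1991 F=461/205 G=1] → run G
t=5: vr[A=2048/1991 F=461/205 G=2] → run A
t=6: vr[A=3072/1991 F=461/205 G=2] → run A
t=7: vr[A=4096/1991 F=461/205 G=2] → run G
t=8: vr[A=4096/1991 F=461/205 G=3] → run A
t=9: vr[A=5120/1991 F=461/205 G=3] → run F
t=10: vr[A=5120/1991 F=717/205 G=3] → run A
t=11: vr[A=6144/1991 F=717/205 G=3] → run G
t=12: vr[A=6144/1991 F=717/205 G=4] → run A
t=13: vr[F=717/205 G=4] → run F
t=14: vr[F=973/205 G=4] → run G
t=15: vr[F=973/205] → run F
t=16: vr[F=1229/205] → run F
t=17: vr[F=297/41] → run F
t=18: vr[F=1741/205] → run F
t=19: (idle)
t=20: (idle)
t=21: (idle)

completion order = A, G, F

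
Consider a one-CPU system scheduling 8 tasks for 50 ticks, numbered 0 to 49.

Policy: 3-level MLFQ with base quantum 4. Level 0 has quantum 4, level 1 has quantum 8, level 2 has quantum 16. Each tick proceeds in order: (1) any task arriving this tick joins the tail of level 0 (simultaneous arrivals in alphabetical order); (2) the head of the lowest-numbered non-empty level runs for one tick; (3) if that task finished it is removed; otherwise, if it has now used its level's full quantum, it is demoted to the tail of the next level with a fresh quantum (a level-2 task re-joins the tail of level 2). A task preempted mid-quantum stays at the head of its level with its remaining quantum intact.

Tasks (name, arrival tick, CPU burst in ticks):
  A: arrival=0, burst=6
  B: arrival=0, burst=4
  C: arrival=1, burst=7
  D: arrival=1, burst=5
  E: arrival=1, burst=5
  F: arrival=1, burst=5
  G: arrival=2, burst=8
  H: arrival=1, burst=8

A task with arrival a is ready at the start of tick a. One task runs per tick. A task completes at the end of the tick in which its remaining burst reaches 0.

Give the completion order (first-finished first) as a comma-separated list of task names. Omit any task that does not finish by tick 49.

completion order = B, A, C, D, E, F, H, G

t=0: L0/L1/L2 = AB/-/- → run A
t=1: L0/L1/L2 = ABCDEFH/-/- → run A
t=2: L0/L1/L2 = ABCDEFHG/-/- → run A
t=3: L0/L1/L2 = ABCDEFHG/-/- → run A
t=4: L0/L1/L2 = BCDEFHG/A/- → run B
t=5: L0/L1/L2 = BCDEFHG/A/- → run B
t=6: L0/L1/L2 = BCDEFHG/A/- → run B
t=7: L0/L1/L2 = BCDEFHG/A/- → run B
t=8: L0/L1/L2 = CDEFHG/A/- → run C
t=9: L0/L1/L2 = CDEFHG/A/- → run C
t=10: L0/L1/L2 = CDEFHG/A/- → run C
t=11: L0/L1/L2 = CDEFHG/A/- → run C
t=12: L0/L1/L2 = DEFHG/AC/- → run D
t=13: L0/L1/L2 = DEFHG/AC/- → run D
t=14: L0/L1/L2 = DEFHG/AC/- → run D
t=15: L0/L1/L2 = DEFHG/AC/- → run D
t=16: L0/L1/L2 = EFHG/ACD/- → run E
t=17: L0/L1/L2 = EFHG/ACD/- → run E
t=18: L0/L1/L2 = EFHG/ACD/- → run E
t=19: L0/L1/L2 = EFHG/ACD/- → run E
t=20: L0/L1/L2 = FHG/ACDE/- → run F
t=21: L0/L1/L2 = FHG/ACDE/- → run F
t=22: L0/L1/L2 = FHG/ACDE/- → run F
t=23: L0/L1/L2 = FHG/ACDE/- → run F
t=24: L0/L1/L2 = HG/ACDEF/- → run H
t=25: L0/L1/L2 = HG/ACDEF/- → run H
t=26: L0/L1/L2 = HG/ACDEF/- → run H
t=27: L0/L1/L2 = HG/ACDEF/- → run H
t=28: L0/L1/L2 = G/ACDEFH/- → run G
t=29: L0/L1/L2 = G/ACDEFH/- → run G
t=30: L0/L1/L2 = G/ACDEFH/- → run G
t=31: L0/L1/L2 = G/ACDEFH/- → run G
t=32: L0/L1/L2 = -/ACDEFHG/- → run A
t=33: L0/L1/L2 = -/ACDEFHG/- → run A
t=34: L0/L1/L2 = -/CDEFHG/- → run C
t=35: L0/L1/L2 = -/CDEFHG/- → run C
t=36: L0/L1/L2 = -/CDEFHG/- → run C
t=37: L0/L1/L2 = -/DEFHG/- → run D
t=38: L0/L1/L2 = -/EFHG/- → run E
t=39: L0/L1/L2 = -/FHG/- → run F
t=40: L0/L1/L2 = -/HG/- → run H
t=41: L0/L1/L2 = -/HG/- → run H
t=42: L0/L1/L2 = -/HG/- → run H
t=43: L0/L1/L2 = -/HG/- → run H
t=44: L0/L1/L2 = -/G/- → run G
t=45: L0/L1/L2 = -/G/- → run G
t=46: L0/L1/L2 = -/G/- → run G
t=47: L0/L1/L2 = -/G/- → run G
t=48: (idle)
t=49: (idle)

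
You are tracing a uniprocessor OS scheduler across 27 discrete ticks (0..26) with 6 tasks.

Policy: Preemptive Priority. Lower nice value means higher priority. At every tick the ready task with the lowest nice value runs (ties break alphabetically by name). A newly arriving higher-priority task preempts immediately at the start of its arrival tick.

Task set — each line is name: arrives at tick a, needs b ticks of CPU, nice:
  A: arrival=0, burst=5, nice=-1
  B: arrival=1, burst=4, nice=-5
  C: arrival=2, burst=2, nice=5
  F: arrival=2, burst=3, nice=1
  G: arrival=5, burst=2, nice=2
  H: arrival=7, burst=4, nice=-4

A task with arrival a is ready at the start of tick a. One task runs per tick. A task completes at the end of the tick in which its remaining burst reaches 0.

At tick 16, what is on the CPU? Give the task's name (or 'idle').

t=0: ready={A} → run A
t=1: ready={A,B} → run B
t=2: ready={A,B,C,F} → run B
t=3: ready={A,B,C,F} → run B
t=4: ready={A,B,C,F} → run B
t=5: ready={A,C,F,G} → run A
t=6: ready={A,C,F,G} → run A
t=7: ready={A,C,F,G,H} → run H
t=8: ready={A,C,F,G,H} → run H
t=9: ready={A,C,F,G,H} → run H
t=10: ready={A,C,F,G,H} → run H
t=11: ready={A,C,F,G} → run A
t=12: ready={A,C,F,G} → run A
t=13: ready={C,F,G} → run F
t=14: ready={C,F,G} → run F
t=15: ready={C,F,G} → run F
t=16: ready={C,G} → run G
t=17: ready={C,G} → run G
t=18: ready={C} → run C
t=19: ready={C} → run C
t=20: (idle)
t=21: (idle)
t=22: (idle)
t=23: (idle)
t=24: (idle)
t=25: (idle)
t=26: (idle)

running at tick 16 = G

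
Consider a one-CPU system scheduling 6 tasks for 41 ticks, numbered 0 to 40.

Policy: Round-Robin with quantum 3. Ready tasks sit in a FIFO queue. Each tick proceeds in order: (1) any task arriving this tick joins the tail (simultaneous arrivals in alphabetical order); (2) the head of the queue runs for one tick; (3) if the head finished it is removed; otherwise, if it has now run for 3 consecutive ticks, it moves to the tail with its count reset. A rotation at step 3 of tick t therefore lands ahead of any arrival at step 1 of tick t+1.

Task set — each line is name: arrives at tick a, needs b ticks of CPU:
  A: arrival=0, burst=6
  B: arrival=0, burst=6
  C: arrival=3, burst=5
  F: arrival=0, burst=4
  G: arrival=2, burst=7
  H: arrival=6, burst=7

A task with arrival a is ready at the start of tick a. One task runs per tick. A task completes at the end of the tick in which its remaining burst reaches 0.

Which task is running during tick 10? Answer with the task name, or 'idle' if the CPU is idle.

t=0: queue=[A,B,F] q_used=0 → run A
t=1: queue=[A,B,F] q_used=1 → run A
t=2: queue=[A,B,F,G] q_used=2 → run A
t=3: queue=[B,F,G,A,C] q_used=0 → run B
t=4: queue=[B,F,G,A,C] q_used=1 → run B
t=5: queue=[B,F,G,A,C] q_used=2 → run B
t=6: queue=[F,G,A,C,B,H] q_used=0 → run F
t=7: queue=[F,G,A,C,B,H] q_used=1 → run F
t=8: queue=[F,G,A,C,B,H] q_used=2 → run F
t=9: queue=[G,A,C,B,H,F] q_used=0 → run G
t=10: queue=[G,A,C,B,H,F] q_used=1 → run G
t=11: queue=[G,A,C,B,H,F] q_used=2 → run G
t=12: queue=[A,C,B,H,F,G] q_used=0 → run A
t=13: queue=[A,C,B,H,F,G] q_used=1 → run A
t=14: queue=[A,C,B,H,F,G] q_used=2 → run A
t=15: queue=[C,B,H,F,G] q_used=0 → run C
t=16: queue=[C,B,H,F,G] q_used=1 → run C
t=17: queue=[C,B,H,F,G] q_used=2 → run C
t=18: queue=[B,H,F,G,C] q_used=0 → run B
t=19: queue=[B,H,F,G,C] q_used=1 → run B
t=20: queue=[B,H,F,G,C] q_used=2 → run B
t=21: queue=[H,F,G,C] q_used=0 → run H
t=22: queue=[H,F,G,C] q_used=1 → run H
t=23: queue=[H,F,G,C] q_used=2 → run H
t=24: queue=[F,G,C,H] q_used=0 → run F
t=25: queue=[G,C,H] q_used=0 → run G
t=26: queue=[G,C,H] q_used=1 → run G
t=27: queue=[G,C,H] q_used=2 → run G
t=28: queue=[C,H,G] q_used=0 → run C
t=29: queue=[C,H,G] q_used=1 → run C
t=30: queue=[H,G] q_used=0 → run H
t=31: queue=[H,G] q_used=1 → run H
t=32: queue=[H,G] q_used=2 → run H
t=33: queue=[G,H] q_used=0 → run G
t=34: queue=[H] q_used=0 → run H
t=35: (idle)
t=36: (idle)
t=37: (idle)
t=38: (idle)
t=39: (idle)
t=40: (idle)

running at tick 10 = G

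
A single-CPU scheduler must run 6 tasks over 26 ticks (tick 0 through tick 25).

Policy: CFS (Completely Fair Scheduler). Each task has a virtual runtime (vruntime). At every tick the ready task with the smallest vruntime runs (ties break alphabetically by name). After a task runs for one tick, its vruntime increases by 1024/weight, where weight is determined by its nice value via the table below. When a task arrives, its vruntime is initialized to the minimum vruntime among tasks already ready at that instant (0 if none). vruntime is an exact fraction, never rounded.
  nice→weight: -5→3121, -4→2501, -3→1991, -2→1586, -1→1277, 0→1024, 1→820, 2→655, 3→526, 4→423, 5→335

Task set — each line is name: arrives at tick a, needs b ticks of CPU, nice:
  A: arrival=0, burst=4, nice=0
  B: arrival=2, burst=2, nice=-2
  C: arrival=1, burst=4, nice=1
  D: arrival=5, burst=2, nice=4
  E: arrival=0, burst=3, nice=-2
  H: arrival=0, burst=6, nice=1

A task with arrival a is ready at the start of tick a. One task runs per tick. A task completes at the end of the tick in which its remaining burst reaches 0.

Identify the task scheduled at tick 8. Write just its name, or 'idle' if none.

t=0: vr[A=0 E=0 H=0] → run A
t=1: vr[A=1 C=0 E=0 H=0] → run C
t=2: vr[A=1 B=0 C=256/205 E=0 H=0] → run B
t=3: vr[A=1 B=512/793 C=256/205 E=0 H=0] → run E
t=4: vr[A=1 B=512/793 C=256/205 E=512/793 H=0] → run H
t=5: vr[A=1 B=512/793 C=256/205 D=512/793 E=512/793 H=256/205] → run B
t=6: vr[A=1 C=256/205 D=512/793 E=512/793 H=256/205] → run D
t=7: vr[A=1 C=256/205 D=1028608/335439 E=512/793 H=256/205] → run E
t=8: vr[A=1 C=256/205 D=1028608/335439 E=1024/793 H=256/205] → run A
t=9: vr[A=2 C=256/205 D=1028608/335439 E=1024/793 H=256/205] → run C
t=10: vr[A=2 C=512/205 D=1028608/335439 E=1024/793 H=256/205] → run H
t=11: vr[A=2 C=512/205 D=1028608/335439 E=1024/793 H=512/205] → run E
t=12: vr[A=2 C=512/205 D=1028608/335439 H=512/205] → run A
t=13: vr[A=3 C=512/205 D=1028608/335439 H=512/205] → run C
t=14: vr[A=3 C=768/205 D=1028608/335439 H=512/205] → run H
t=15: vr[A=3 C=768/205 D=1028608/335439 H=768/205] → run A
t=16: vr[C=768/205 D=1028608/335439 H=768/205] → run D
t=17: vr[C=768/205 H=768/205] → run C
t=18: vr[H=768/205] → run H
t=19: vr[H=1024/205] → run H
t=20: vr[H=256/41] → run H
t=21: (idle)
t=22: (idle)
t=23: (idle)
t=24: (idle)
t=25: (idle)

running at tick 8 = A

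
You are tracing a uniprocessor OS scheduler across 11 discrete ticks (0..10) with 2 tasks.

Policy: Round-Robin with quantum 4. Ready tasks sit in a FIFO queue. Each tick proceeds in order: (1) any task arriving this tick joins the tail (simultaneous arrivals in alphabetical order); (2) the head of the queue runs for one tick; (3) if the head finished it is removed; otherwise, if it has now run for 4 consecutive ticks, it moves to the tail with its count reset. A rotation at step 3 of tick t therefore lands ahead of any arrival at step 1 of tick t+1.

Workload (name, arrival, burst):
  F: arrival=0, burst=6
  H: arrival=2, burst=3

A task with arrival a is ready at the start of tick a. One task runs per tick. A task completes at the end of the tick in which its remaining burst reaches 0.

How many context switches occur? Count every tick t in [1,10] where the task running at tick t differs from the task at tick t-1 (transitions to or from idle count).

t=0: queue=[F] q_used=0 → run F
t=1: queue=[F] q_used=1 → run F
t=2: queue=[F,H] q_used=2 → run F
t=3: queue=[F,H] q_used=3 → run F
t=4: queue=[H,F] q_used=0 → run H
t=5: queue=[H,F] q_used=1 → run H
t=6: queue=[H,F] q_used=2 → run H
t=7: queue=[F] q_used=0 → run F
t=8: queue=[F] q_used=1 → run F
t=9: (idle)
t=10: (idle)

context switches = 3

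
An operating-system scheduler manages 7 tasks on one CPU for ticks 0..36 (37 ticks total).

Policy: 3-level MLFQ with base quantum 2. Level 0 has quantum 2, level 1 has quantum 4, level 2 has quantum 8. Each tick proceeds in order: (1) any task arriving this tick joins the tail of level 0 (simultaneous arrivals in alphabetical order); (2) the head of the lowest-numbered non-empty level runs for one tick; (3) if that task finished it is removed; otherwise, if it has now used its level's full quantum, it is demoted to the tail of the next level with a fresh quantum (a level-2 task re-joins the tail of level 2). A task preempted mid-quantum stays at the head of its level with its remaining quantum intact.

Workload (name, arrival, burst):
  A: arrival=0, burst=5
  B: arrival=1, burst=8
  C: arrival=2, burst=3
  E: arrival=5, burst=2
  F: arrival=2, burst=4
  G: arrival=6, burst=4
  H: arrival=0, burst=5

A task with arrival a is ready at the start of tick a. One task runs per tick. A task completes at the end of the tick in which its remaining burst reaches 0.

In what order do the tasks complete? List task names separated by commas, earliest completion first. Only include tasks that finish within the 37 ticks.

t=0: L0/L1/L2 = AH/-/- → run A
t=1: L0/L1/L2 = AHB/-/- → run A
t=2: L0/L1/L2 = HBCF/A/- → run H
t=3: L0/L1/L2 = HBCF/A/- → run H
t=4: L0/L1/L2 = BCF/AH/- → run B
t=5: L0/L1/L2 = BCFE/AH/- → run B
t=6: L0/L1/L2 = CFEG/AHB/- → run C
t=7: L0/L1/L2 = CFEG/AHB/- → run C
t=8: L0/L1/L2 = FEG/AHBC/- → run F
t=9: L0/L1/L2 = FEG/AHBC/- → run F
t=10: L0/L1/L2 = EG/AHBCF/- → run E
t=11: L0/L1/L2 = EG/AHBCF/- → run E
t=12: L0/L1/L2 = G/AHBCF/- → run G
t=13: L0/L1/L2 = G/AHBCF/- → run G
t=14: L0/L1/L2 = -/AHBCFG/- → run A
t=15: L0/L1/L2 = -/AHBCFG/- → run A
t=16: L0/L1/L2 = -/AHBCFG/- → run A
t=17: L0/L1/L2 = -/HBCFG/- → run H
t=18: L0/L1/L2 = -/HBCFG/- → run H
t=19: L0/L1/L2 = -/HBCFG/- → run H
t=20: L0/L1/L2 = -/BCFG/- → run B
t=21: L0/L1/L2 = -/BCFG/- → run B
t=22: L0/L1/L2 = -/BCFG/- → run B
t=23: L0/L1/L2 = -/BCFG/- → run B
t=24: L0/L1/L2 = -/CFG/B → run C
t=25: L0/L1/L2 = -/FG/B → run F
t=26: L0/L1/L2 = -/FG/B → run F
t=27: L0/L1/L2 = -/G/B → run G
t=28: L0/L1/L2 = -/G/B → run G
t=29: L0/L1/L2 = -/-/B → run B
t=30: L0/L1/L2 = -/-/B → run B
t=31: (idle)
t=32: (idle)
t=33: (idle)
t=34: (idle)
t=35: (idle)
t=36: (idle)

completion order = E, A, H, C, F, G, B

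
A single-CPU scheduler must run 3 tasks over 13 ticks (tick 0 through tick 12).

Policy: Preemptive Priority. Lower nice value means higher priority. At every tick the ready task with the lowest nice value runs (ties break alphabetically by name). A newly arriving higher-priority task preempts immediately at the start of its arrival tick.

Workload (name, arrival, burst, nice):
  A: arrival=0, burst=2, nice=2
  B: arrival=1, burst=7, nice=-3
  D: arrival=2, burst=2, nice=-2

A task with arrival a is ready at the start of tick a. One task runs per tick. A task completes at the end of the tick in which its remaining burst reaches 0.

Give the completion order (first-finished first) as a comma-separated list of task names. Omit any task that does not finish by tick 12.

t=0: ready={A} → run A
t=1: ready={A,B} → run B
t=2: ready={A,B,D} → run B
t=3: ready={A,B,D} → run B
t=4: ready={A,B,D} → run B
t=5: ready={A,B,D} → run B
t=6: ready={A,B,D} → run B
t=7: ready={A,B,D} → run B
t=8: ready={A,D} → run D
t=9: ready={A,D} → run D
t=10: ready={A} → run A
t=11: (idle)
t=12: (idle)

completion order = B, D, A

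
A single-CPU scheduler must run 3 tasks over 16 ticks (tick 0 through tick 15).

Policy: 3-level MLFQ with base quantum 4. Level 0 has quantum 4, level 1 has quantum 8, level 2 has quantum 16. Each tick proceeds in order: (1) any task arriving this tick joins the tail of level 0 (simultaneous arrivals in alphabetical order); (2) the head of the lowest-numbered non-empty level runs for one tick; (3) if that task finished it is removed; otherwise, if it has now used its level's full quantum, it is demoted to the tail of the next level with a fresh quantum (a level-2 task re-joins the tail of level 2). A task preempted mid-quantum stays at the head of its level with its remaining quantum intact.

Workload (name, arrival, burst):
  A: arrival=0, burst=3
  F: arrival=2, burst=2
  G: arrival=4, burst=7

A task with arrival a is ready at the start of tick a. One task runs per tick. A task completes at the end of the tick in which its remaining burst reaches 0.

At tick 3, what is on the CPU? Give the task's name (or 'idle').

running at tick 3 = F

t=0: L0/L1/L2 = A/-/- → run A
t=1: L0/L1/L2 = A/-/- → run A
t=2: L0/L1/L2 = AF/-/- → run A
t=3: L0/L1/L2 = F/-/- → run F
t=4: L0/L1/L2 = FG/-/- → run F
t=5: L0/L1/L2 = G/-/- → run G
t=6: L0/L1/L2 = G/-/- → run G
t=7: L0/L1/L2 = G/-/- → run G
t=8: L0/L1/L2 = G/-/- → run G
t=9: L0/L1/L2 = -/G/- → run G
t=10: L0/L1/L2 = -/G/- → run G
t=11: L0/L1/L2 = -/G/- → run G
t=12: (idle)
t=13: (idle)
t=14: (idle)
t=15: (idle)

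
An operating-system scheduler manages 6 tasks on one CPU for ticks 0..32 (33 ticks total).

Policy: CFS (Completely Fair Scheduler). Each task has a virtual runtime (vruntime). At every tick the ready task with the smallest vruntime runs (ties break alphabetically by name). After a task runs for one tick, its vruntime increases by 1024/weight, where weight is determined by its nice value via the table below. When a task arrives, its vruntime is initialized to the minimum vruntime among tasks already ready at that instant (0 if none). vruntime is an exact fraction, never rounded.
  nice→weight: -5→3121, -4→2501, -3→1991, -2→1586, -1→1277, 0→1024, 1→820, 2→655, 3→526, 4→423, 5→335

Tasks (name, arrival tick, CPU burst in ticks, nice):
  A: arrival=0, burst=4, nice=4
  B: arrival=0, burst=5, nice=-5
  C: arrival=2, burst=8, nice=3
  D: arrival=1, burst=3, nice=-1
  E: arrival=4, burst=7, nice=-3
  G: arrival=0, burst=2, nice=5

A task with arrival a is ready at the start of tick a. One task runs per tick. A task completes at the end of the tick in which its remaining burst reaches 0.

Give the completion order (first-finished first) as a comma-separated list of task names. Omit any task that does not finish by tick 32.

completion order = B, D, G, E, A, C

t=0: vr[A=0 B=0 G=0] → run A
t=1: vr[A=1024/423 B=0 D=0 G=0] → run B
t=2: vr[A=1024/423 B=1024/3121 C=0 D=0 G=0] → run C
t=3: vr[A=1024/423 B=1024/3121 C=512/263 D=0 G=0] → run D
t=4: vr[A=1024/423 B=1024/3121 C=512/263 D=1024/1277 E=0 G=0] → run E
t=5: vr[A=1024/423 B=1024/3121 C=512/263 D=1024/1277 E=1024/1991 G=0] → run G
t=6: vr[A=1024/423 B=1024/3121 C=512/263 D=1024/1277 E=1024/1991 G=1024/335] → run B
t=7: vr[A=1024/423 B=2048/3121 C=512/263 D=1024/1277 E=1024/1991 G=1024/335] → run E
t=8: vr[A=1024/423 B=2048/3121 C=512/263 D=1024/1277 E=2048/1991 G=1024/335] → run B
t=9: vr[A=1024/423 B=3072/3121 C=512/263 D=1024/1277 E=2048/1991 G=1024/335] → run D
t=10: vr[A=1024/423 B=3072/3121 C=512/263 D=2048/1277 E=2048/1991 G=1024/335] → run B
t=11: vr[A=1024/423 B=4096/3121 C=512/263 D=2048/1277 E=2048/1991 G=1024/335] → run E
t=12: vr[A=1024/423 B=4096/3121 C=512/263 D=2048/1277 E=3072/1991 G=1024/335] → run B
t=13: vr[A=1024/423 C=512/263 D=2048/1277 E=3072/1991 G=1024/335] → run E
t=14: vr[A=1024/423 C=512/263 D=2048/1277 E=4096/1991 G=1024/335] → run D
t=15: vr[A=1024/423 C=512/263 E=4096/1991 G=1024/335] → run C
t=16: vr[A=1024/423 C=1024/263 E=4096/1991 G=1024/335] → run E
t=17: vr[A=1024/423 C=1024/263 E=5120/1991 G=1024/335] → run A
t=18: vr[A=2048/423 C=1024/263 E=5120/1991 G=1024/335] → run E
t=19: vr[A=2048/423 C=1024/263 E=6144/1991 G=1024/335] → run G
t=20: vr[A=2048/423 C=1024/263 E=6144/1991] → run E
t=21: vr[A=2048/423 C=1024/263] → run C
t=22: vr[A=2048/423 C=1536/263] → run A
t=23: vr[A=1024/141 C=1536/263] → run C
t=24: vr[A=1024/141 C=2048/263] → run A
t=25: vr[C=2048/263] → run C
t=26: vr[C=2560/263] → run C
t=27: vr[C=3072/263] → run C
t=28: vr[C=3584/263] → run C
t=29: (idle)
t=30: (idle)
t=31: (idle)
t=32: (idle)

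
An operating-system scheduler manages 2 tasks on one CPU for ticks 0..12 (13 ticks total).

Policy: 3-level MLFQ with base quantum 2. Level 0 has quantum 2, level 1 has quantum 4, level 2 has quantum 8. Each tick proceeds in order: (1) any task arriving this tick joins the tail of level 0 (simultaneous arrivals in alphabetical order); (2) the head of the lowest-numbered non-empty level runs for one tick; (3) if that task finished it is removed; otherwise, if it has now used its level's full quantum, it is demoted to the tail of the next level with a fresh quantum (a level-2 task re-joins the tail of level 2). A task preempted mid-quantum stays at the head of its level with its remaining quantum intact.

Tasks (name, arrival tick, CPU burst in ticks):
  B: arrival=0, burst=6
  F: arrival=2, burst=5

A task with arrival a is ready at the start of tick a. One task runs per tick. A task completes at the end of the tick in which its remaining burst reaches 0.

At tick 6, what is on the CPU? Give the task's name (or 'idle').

running at tick 6 = B

t=0: L0/L1/L2 = B/-/- → run B
t=1: L0/L1/L2 = B/-/- → run B
t=2: L0/L1/L2 = F/B/- → run F
t=3: L0/L1/L2 = F/B/- → run F
t=4: L0/L1/L2 = -/BF/- → run B
t=5: L0/L1/L2 = -/BF/- → run B
t=6: L0/L1/L2 = -/BF/- → run B
t=7: L0/L1/L2 = -/BF/- → run B
t=8: L0/L1/L2 = -/F/- → run F
t=9: L0/L1/L2 = -/F/- → run F
t=10: L0/L1/L2 = -/F/- → run F
t=11: (idle)
t=12: (idle)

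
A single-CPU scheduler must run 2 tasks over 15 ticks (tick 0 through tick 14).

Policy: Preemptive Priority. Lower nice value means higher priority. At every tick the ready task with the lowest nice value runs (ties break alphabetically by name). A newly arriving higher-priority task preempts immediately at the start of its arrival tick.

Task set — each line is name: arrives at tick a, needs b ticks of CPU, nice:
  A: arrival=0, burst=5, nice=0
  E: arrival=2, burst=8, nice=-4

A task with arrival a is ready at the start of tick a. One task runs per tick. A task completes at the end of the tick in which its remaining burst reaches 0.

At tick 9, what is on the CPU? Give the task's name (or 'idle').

running at tick 9 = E

t=0: ready={A} → run A
t=1: ready={A} → run A
t=2: ready={A,E} → run E
t=3: ready={A,E} → run E
t=4: ready={A,E} → run E
t=5: ready={A,E} → run E
t=6: ready={A,E} → run E
t=7: ready={A,E} → run E
t=8: ready={A,E} → run E
t=9: ready={A,E} → run E
t=10: ready={A} → run A
t=11: ready={A} → run A
t=12: ready={A} → run A
t=13: (idle)
t=14: (idle)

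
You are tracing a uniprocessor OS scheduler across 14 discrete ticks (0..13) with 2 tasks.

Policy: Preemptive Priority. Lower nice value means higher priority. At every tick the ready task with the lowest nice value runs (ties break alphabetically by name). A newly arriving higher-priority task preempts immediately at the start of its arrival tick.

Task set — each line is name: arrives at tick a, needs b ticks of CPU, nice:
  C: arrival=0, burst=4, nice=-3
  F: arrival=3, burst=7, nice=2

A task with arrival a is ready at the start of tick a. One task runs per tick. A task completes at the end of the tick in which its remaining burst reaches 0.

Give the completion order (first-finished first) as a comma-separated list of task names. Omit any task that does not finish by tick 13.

completion order = C, F

t=0: ready={C} → run C
t=1: ready={C} → run C
t=2: ready={C} → run C
t=3: ready={C,F} → run C
t=4: ready={F} → run F
t=5: ready={F} → run F
t=6: ready={F} → run F
t=7: ready={F} → run F
t=8: ready={F} → run F
t=9: ready={F} → run F
t=10: ready={F} → run F
t=11: (idle)
t=12: (idle)
t=13: (idle)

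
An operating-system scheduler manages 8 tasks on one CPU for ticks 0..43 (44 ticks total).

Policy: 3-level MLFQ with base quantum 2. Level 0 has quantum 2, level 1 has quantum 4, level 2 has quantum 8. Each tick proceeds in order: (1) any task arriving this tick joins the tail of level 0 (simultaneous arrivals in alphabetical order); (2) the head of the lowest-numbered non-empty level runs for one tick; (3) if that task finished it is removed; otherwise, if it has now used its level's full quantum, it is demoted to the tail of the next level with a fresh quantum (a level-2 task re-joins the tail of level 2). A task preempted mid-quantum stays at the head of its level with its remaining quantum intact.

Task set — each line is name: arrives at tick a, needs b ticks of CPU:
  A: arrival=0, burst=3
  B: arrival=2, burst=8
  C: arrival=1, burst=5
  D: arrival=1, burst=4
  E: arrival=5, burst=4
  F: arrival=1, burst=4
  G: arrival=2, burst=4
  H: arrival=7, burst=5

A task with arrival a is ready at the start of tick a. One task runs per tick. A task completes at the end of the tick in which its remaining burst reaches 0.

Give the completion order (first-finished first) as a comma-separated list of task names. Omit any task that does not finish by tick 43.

completion order = A, C, D, F, G, E, H, B

t=0: L0/L1/L2 = A/-/- → run A
t=1: L0/L1/L2 = ACDF/-/- → run A
t=2: L0/L1/L2 = CDFBG/A/- → run C
t=3: L0/L1/L2 = CDFBG/A/- → run C
t=4: L0/L1/L2 = DFBG/AC/- → run D
t=5: L0/L1/L2 = DFBGE/AC/- → run D
t=6: L0/L1/L2 = FBGE/ACD/- → run F
t=7: L0/L1/L2 = FBGEH/ACD/- → run F
t=8: L0/L1/L2 = BGEH/ACDF/- → run B
t=9: L0/L1/L2 = BGEH/ACDF/- → run B
t=10: L0/L1/L2 = GEH/ACDFB/- → run G
t=11: L0/L1/L2 = GEH/ACDFB/- → run G
t=12: L0/L1/L2 = EH/ACDFBG/- → run E
t=13: L0/L1/L2 = EH/ACDFBG/- → run E
t=14: L0/L1/L2 = H/ACDFBGE/- → run H
t=15: L0/L1/L2 = H/ACDFBGE/- → run H
t=16: L0/L1/L2 = -/ACDFBGEH/- → run A
t=17: L0/L1/L2 = -/CDFBGEH/- → run C
t=18: L0/L1/L2 = -/CDFBGEH/- → run C
t=19: L0/L1/L2 = -/CDFBGEH/- → run C
t=20: L0/L1/L2 = -/DFBGEH/- → run D
t=21: L0/L1/L2 = -/DFBGEH/- → run D
t=22: L0/L1/L2 = -/FBGEH/- → run F
t=23: L0/L1/L2 = -/FBGEH/- → run F
t=24: L0/L1/L2 = -/BGEH/- → run B
t=25: L0/L1/L2 = -/BGEH/- → run B
t=26: L0/L1/L2 = -/BGEH/- → run B
t=27: L0/L1/L2 = -/BGEH/- → run B
t=28: L0/L1/L2 = -/GEH/B → run G
t=29: L0/L1/L2 = -/GEH/B → run G
t=30: L0/L1/L2 = -/EH/B → run E
t=31: L0/L1/L2 = -/EH/B → run E
t=32: L0/L1/L2 = -/H/B → run H
t=33: L0/L1/L2 = -/H/B → run H
t=34: L0/L1/L2 = -/H/B → run H
t=35: L0/L1/L2 = -/-/B → run B
t=36: L0/L1/L2 = -/-/B → run B
t=37: (idle)
t=38: (idle)
t=39: (idle)
t=40: (idle)
t=41: (idle)
t=42: (idle)
t=43: (idle)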